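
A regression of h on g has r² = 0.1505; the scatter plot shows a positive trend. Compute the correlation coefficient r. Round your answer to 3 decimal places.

0.388

|r| = √0.1505 = 0.388
The association is positive, so r = 0.388.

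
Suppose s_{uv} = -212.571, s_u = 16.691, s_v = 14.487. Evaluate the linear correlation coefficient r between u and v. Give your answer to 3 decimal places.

-0.879

r = Cov(u,v) / (s_u · s_v) = -212.571 / (16.691 × 14.487)
  = -212.571 / 241.8025 ≈ -0.879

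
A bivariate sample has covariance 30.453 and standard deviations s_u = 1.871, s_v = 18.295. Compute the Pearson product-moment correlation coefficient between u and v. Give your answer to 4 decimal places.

0.8897

r = Cov(u,v) / (s_u · s_v) = 30.453 / (1.871 × 18.295)
  = 30.453 / 34.2299 ≈ 0.8897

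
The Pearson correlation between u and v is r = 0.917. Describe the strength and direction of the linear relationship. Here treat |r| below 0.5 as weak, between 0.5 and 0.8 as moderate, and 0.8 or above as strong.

r = 0.917 > 0 so the relationship is positive.
|r| = 0.917, which falls in the strong range.

strong positive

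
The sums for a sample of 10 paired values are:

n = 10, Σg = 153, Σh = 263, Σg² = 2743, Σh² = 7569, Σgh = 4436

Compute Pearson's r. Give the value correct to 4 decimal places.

r = (nΣgh − ΣgΣh) / √[(nΣg² − (Σg)²)(nΣh² − (Σh)²)]
Numerator: 10×4436 − 153×263 = 4121
Denominator: √[(27430 − 23409)(75690 − 69169)] = √[4021 × 6521] = 5120.6387
r = 4121 / 5120.6387 ≈ 0.8048

0.8048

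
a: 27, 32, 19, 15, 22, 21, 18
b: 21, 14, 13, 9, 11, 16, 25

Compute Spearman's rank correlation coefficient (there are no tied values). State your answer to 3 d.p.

0.214

Rank a: 6, 7, 3, 1, 5, 4, 2
Rank b: 6, 4, 3, 1, 2, 5, 7
d = rank(a) − rank(b): 0, 3, 0, 0, 3, -1, -5; Σd² = 44
ρ = 1 − 6Σd² / [n(n²−1)] = 1 − 6×44 / (7×48) = 1 − 264/336 ≈ 0.214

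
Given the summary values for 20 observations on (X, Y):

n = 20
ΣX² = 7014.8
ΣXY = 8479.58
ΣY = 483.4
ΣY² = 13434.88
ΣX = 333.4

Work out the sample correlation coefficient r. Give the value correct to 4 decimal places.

r = (nΣXY − ΣXΣY) / √[(nΣX² − (ΣX)²)(nΣY² − (ΣY)²)]
Numerator: 20×8479.58 − 333.4×483.4 = 8426.04
Denominator: √[(140296 − 111155.56)(268697.6 − 233675.56)] = √[29140.44 × 35022.04] = 31946.1681
r = 8426.04 / 31946.1681 ≈ 0.2638

0.2638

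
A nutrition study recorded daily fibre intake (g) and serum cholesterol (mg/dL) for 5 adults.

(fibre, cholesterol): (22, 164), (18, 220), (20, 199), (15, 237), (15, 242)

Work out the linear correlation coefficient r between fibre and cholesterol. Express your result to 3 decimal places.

n = 5, Σx = 90, Σy = 1062, Σx² = 1658, Σy² = 229630, Σxy = 18733
nΣxy − ΣxΣy = 93665 − 95580 = -1915
nΣx² − (Σx)² = 8290 − 8100 = 190; nΣy² − (Σy)² = 1148150 − 1127844 = 20306
r = -1915 / √(190 × 20306) = -1915 / 1964.2149 ≈ -0.975

-0.975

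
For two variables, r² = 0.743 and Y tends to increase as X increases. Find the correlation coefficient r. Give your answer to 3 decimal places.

|r| = √0.743 = 0.862
The association is positive, so r = 0.862.

0.862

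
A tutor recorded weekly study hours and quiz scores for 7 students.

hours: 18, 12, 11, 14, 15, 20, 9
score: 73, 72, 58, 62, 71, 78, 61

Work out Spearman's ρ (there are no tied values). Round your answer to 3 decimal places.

Rank hours: 6, 3, 2, 4, 5, 7, 1
Rank score: 6, 5, 1, 3, 4, 7, 2
d = rank(hours) − rank(score): 0, -2, 1, 1, 1, 0, -1; Σd² = 8
ρ = 1 − 6Σd² / [n(n²−1)] = 1 − 6×8 / (7×48) = 1 − 48/336 ≈ 0.857

0.857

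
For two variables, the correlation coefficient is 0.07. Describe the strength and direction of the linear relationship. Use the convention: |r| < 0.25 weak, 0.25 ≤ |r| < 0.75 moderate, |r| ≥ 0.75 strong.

r = 0.07 > 0 so the relationship is positive.
|r| = 0.07, which falls in the weak range.

weak positive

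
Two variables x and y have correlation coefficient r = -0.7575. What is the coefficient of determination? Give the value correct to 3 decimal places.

0.574

r² = (-0.7575)² = 0.574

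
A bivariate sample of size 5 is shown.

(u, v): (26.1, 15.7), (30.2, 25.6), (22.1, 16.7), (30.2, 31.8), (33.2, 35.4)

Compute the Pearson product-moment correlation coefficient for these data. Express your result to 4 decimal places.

n = 5, Σu = 141.8, Σv = 125.2, Σu² = 4095.94, Σv² = 3445.14, Σuv = 3687.6
nΣuv − ΣuΣv = 18438 − 17753.36 = 684.64
nΣu² − (Σu)² = 20479.7 − 20107.24 = 372.46; nΣv² − (Σv)² = 17225.7 − 15675.04 = 1550.66
r = 684.64 / √(372.46 × 1550.66) = 684.64 / 759.9729 ≈ 0.9009

0.9009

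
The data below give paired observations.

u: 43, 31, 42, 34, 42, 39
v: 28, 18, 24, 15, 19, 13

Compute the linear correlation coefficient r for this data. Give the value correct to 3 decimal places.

0.582

n = 6, Σu = 231, Σv = 117, Σu² = 9015, Σv² = 2439, Σuv = 4585
nΣuv − ΣuΣv = 27510 − 27027 = 483
nΣu² − (Σu)² = 54090 − 53361 = 729; nΣv² − (Σv)² = 14634 − 13689 = 945
r = 483 / √(729 × 945) = 483 / 830.0030 ≈ 0.582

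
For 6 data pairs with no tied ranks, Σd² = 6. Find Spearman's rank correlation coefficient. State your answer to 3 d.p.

0.829

ρ = 1 − 6Σd² / [n(n²−1)] = 1 − 6×6 / (6×35)
  = 1 − 36/210 = 1 − 0.1714 ≈ 0.829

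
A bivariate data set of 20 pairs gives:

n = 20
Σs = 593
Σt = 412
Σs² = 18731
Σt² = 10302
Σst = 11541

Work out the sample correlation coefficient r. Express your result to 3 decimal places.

r = (nΣst − ΣsΣt) / √[(nΣs² − (Σs)²)(nΣt² − (Σt)²)]
Numerator: 20×11541 − 593×412 = -13496
Denominator: √[(374620 − 351649)(206040 − 169744)] = √[22971 × 36296] = 28874.8232
r = -13496 / 28874.8232 ≈ -0.467

-0.467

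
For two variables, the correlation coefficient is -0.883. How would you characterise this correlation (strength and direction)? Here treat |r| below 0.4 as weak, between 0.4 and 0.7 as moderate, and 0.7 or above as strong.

r = -0.883 < 0 so the relationship is negative.
|r| = 0.883, which falls in the strong range.

strong negative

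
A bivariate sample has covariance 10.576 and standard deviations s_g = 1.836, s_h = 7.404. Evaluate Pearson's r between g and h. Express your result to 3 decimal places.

r = Cov(g,h) / (s_g · s_h) = 10.576 / (1.836 × 7.404)
  = 10.576 / 13.5937 ≈ 0.778

0.778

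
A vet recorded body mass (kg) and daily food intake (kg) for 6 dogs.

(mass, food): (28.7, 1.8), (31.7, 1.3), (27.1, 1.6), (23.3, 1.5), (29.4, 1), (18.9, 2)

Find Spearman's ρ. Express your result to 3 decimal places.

-0.714

Rank mass: 4, 6, 3, 2, 5, 1
Rank food: 5, 2, 4, 3, 1, 6
d = rank(mass) − rank(food): -1, 4, -1, -1, 4, -5; Σd² = 60
ρ = 1 − 6Σd² / [n(n²−1)] = 1 − 6×60 / (6×35) = 1 − 360/210 ≈ -0.714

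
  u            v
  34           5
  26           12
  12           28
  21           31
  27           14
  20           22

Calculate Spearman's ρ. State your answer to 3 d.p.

Rank u: 6, 4, 1, 3, 5, 2
Rank v: 1, 2, 5, 6, 3, 4
d = rank(u) − rank(v): 5, 2, -4, -3, 2, -2; Σd² = 62
ρ = 1 − 6Σd² / [n(n²−1)] = 1 − 6×62 / (6×35) = 1 − 372/210 ≈ -0.771

-0.771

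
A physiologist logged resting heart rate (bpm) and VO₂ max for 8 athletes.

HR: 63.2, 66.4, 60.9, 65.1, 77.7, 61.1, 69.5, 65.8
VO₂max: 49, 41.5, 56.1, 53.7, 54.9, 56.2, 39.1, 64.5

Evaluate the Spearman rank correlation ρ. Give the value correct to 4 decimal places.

-0.4286

Rank HR: 3, 6, 1, 4, 8, 2, 7, 5
Rank VO₂max: 3, 2, 6, 4, 5, 7, 1, 8
d = rank(HR) − rank(VO₂max): 0, 4, -5, 0, 3, -5, 6, -3; Σd² = 120
ρ = 1 − 6Σd² / [n(n²−1)] = 1 − 6×120 / (8×63) = 1 − 720/504 ≈ -0.4286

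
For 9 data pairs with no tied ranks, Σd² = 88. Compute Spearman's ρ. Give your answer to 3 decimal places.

0.267

ρ = 1 − 6Σd² / [n(n²−1)] = 1 − 6×88 / (9×80)
  = 1 − 528/720 = 1 − 0.7333 ≈ 0.267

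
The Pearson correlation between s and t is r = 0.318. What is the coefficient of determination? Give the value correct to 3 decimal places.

r² = (0.318)² = 0.101

0.101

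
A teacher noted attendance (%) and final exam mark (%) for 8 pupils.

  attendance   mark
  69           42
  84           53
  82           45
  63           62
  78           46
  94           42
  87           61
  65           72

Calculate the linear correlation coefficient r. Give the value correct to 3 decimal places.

-0.486

n = 8, Σx = 622, Σy = 423, Σx² = 49224, Σy² = 23227, Σxy = 32469
nΣxy − ΣxΣy = 259752 − 263106 = -3354
nΣx² − (Σx)² = 393792 − 386884 = 6908; nΣy² − (Σy)² = 185816 − 178929 = 6887
r = -3354 / √(6908 × 6887) = -3354 / 6897.4920 ≈ -0.486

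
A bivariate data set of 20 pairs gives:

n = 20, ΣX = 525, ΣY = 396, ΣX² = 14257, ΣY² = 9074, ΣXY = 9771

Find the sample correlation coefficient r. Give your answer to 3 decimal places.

r = (nΣXY − ΣXΣY) / √[(nΣX² − (ΣX)²)(nΣY² − (ΣY)²)]
Numerator: 20×9771 − 525×396 = -12480
Denominator: √[(285140 − 275625)(181480 − 156816)] = √[9515 × 24664] = 15319.2023
r = -12480 / 15319.2023 ≈ -0.815

-0.815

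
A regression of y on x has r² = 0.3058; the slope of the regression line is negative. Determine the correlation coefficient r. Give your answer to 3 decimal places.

-0.553

|r| = √0.3058 = 0.553
The association is negative, so r = −0.553.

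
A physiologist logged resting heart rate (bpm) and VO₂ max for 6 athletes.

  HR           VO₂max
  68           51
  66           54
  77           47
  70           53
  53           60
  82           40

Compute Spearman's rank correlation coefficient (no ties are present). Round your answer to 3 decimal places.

-0.943

Rank HR: 3, 2, 5, 4, 1, 6
Rank VO₂max: 3, 5, 2, 4, 6, 1
d = rank(HR) − rank(VO₂max): 0, -3, 3, 0, -5, 5; Σd² = 68
ρ = 1 − 6Σd² / [n(n²−1)] = 1 − 6×68 / (6×35) = 1 − 408/210 ≈ -0.943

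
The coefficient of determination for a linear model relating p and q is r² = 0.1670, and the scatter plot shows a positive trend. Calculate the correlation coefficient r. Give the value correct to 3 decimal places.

0.409

|r| = √0.1670 = 0.409
The association is positive, so r = 0.409.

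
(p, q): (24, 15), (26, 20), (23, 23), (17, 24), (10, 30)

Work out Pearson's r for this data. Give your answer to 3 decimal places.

-0.857

n = 5, Σp = 100, Σq = 112, Σp² = 2170, Σq² = 2630, Σpq = 2117
nΣpq − ΣpΣq = 10585 − 11200 = -615
nΣp² − (Σp)² = 10850 − 10000 = 850; nΣq² − (Σq)² = 13150 − 12544 = 606
r = -615 / √(850 × 606) = -615 / 717.7047 ≈ -0.857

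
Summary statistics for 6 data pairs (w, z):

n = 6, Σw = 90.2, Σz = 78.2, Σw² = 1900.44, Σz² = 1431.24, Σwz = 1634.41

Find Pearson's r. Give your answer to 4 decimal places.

r = (nΣwz − ΣwΣz) / √[(nΣw² − (Σw)²)(nΣz² − (Σz)²)]
Numerator: 6×1634.41 − 90.2×78.2 = 2752.82
Denominator: √[(11402.64 − 8136.04)(8587.44 − 6115.24)] = √[3266.6 × 2472.2] = 2841.7756
r = 2752.82 / 2841.7756 ≈ 0.9687

0.9687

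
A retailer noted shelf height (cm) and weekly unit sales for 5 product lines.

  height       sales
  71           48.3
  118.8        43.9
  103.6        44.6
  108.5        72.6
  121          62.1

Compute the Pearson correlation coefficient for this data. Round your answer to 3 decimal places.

n = 5, Σx = 522.9, Σy = 271.5, Σx² = 56300.65, Σy² = 15376.43, Σxy = 28656.38
nΣxy − ΣxΣy = 143281.9 − 141967.35 = 1314.55
nΣx² − (Σx)² = 281503.25 − 273424.41 = 8078.84; nΣy² − (Σy)² = 76882.15 − 73712.25 = 3169.9
r = 1314.55 / √(8078.84 × 3169.9) = 1314.55 / 5060.5449 ≈ 0.260

0.260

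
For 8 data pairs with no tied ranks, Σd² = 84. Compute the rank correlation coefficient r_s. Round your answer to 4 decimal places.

ρ = 1 − 6Σd² / [n(n²−1)] = 1 − 6×84 / (8×63)
  = 1 − 504/504 = 1 − 1.00000 ≈ 0.0000

0.0000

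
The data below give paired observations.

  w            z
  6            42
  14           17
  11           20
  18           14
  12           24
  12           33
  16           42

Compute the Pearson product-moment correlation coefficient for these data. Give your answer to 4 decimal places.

-0.4571

n = 7, Σw = 89, Σz = 192, Σw² = 1221, Σz² = 6078, Σwz = 2318
nΣwz − ΣwΣz = 16226 − 17088 = -862
nΣw² − (Σw)² = 8547 − 7921 = 626; nΣz² − (Σz)² = 42546 − 36864 = 5682
r = -862 / √(626 × 5682) = -862 / 1885.9830 ≈ -0.4571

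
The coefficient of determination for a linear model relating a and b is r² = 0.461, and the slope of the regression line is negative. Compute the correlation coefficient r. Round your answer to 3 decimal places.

|r| = √0.461 = 0.679
The association is negative, so r = −0.679.

-0.679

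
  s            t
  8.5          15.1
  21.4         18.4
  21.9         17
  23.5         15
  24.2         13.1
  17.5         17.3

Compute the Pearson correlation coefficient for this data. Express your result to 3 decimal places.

-0.059

n = 6, Σs = 117, Σt = 95.9, Σs² = 2453.96, Σt² = 1551.47, Σst = 1866.68
nΣst − ΣsΣt = 11200.08 − 11220.3 = -20.22
nΣs² − (Σs)² = 14723.76 − 13689 = 1034.76; nΣt² − (Σt)² = 9308.82 − 9196.81 = 112.01
r = -20.22 / √(1034.76 × 112.01) = -20.22 / 340.4460 ≈ -0.059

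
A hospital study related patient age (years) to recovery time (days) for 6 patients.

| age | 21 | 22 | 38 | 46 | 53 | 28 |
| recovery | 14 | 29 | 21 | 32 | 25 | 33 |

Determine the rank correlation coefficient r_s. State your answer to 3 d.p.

Rank age: 1, 2, 4, 5, 6, 3
Rank recovery: 1, 4, 2, 5, 3, 6
d = rank(age) − rank(recovery): 0, -2, 2, 0, 3, -3; Σd² = 26
ρ = 1 − 6Σd² / [n(n²−1)] = 1 − 6×26 / (6×35) = 1 − 156/210 ≈ 0.257

0.257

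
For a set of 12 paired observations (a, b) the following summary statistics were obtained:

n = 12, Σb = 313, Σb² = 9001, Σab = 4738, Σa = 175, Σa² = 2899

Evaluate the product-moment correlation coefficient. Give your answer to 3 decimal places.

r = (nΣab − ΣaΣb) / √[(nΣa² − (Σa)²)(nΣb² − (Σb)²)]
Numerator: 12×4738 − 175×313 = 2081
Denominator: √[(34788 − 30625)(108012 − 97969)] = √[4163 × 10043] = 6465.9886
r = 2081 / 6465.9886 ≈ 0.322

0.322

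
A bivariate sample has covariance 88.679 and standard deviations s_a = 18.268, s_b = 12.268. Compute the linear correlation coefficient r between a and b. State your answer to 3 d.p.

r = Cov(a,b) / (s_a · s_b) = 88.679 / (18.268 × 12.268)
  = 88.679 / 224.1118 ≈ 0.396

0.396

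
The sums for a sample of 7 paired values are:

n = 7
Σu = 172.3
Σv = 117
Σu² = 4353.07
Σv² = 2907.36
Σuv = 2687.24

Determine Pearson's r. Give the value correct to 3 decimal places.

-0.590

r = (nΣuv − ΣuΣv) / √[(nΣu² − (Σu)²)(nΣv² − (Σv)²)]
Numerator: 7×2687.24 − 172.3×117 = -1348.42
Denominator: √[(30471.49 − 29687.29)(20351.52 − 13689)] = √[784.2 × 6662.52] = 2285.7708
r = -1348.42 / 2285.7708 ≈ -0.590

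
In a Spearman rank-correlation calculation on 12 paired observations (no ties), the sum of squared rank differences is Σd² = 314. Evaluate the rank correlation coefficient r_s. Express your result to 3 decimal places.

ρ = 1 − 6Σd² / [n(n²−1)] = 1 − 6×314 / (12×143)
  = 1 − 1884/1716 = 1 − 1.0979 ≈ -0.098

-0.098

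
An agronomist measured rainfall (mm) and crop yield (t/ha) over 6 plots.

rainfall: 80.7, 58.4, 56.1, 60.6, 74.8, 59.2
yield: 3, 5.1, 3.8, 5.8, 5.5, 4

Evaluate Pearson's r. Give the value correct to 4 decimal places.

n = 6, Σx = 389.8, Σy = 27.2, Σx² = 25842.3, Σy² = 129.34, Σxy = 1752.8
nΣxy − ΣxΣy = 10516.8 − 10602.56 = -85.76
nΣx² − (Σx)² = 155053.8 − 151944.04 = 3109.76; nΣy² − (Σy)² = 776.04 − 739.84 = 36.2
r = -85.76 / √(3109.76 × 36.2) = -85.76 / 335.5195 ≈ -0.2556

-0.2556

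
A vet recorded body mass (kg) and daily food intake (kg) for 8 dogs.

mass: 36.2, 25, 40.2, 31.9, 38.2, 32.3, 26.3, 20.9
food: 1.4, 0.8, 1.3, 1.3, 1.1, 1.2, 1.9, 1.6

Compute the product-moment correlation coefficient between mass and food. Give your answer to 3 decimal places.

n = 8, Σx = 251, Σy = 10.6, Σx² = 8200.12, Σy² = 14.8, Σxy = 328.6
nΣxy − ΣxΣy = 2628.8 − 2660.6 = -31.8
nΣx² − (Σx)² = 65600.96 − 63001 = 2599.96; nΣy² − (Σy)² = 118.4 − 112.36 = 6.04
r = -31.8 / √(2599.96 × 6.04) = -31.8 / 125.3146 ≈ -0.254

-0.254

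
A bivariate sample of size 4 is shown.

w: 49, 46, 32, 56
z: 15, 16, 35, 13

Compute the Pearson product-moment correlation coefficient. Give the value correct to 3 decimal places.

n = 4, Σw = 183, Σz = 79, Σw² = 8677, Σz² = 1875, Σwz = 3319
nΣwz − ΣwΣz = 13276 − 14457 = -1181
nΣw² − (Σw)² = 34708 − 33489 = 1219; nΣz² − (Σz)² = 7500 − 6241 = 1259
r = -1181 / √(1219 × 1259) = -1181 / 1238.8386 ≈ -0.953

-0.953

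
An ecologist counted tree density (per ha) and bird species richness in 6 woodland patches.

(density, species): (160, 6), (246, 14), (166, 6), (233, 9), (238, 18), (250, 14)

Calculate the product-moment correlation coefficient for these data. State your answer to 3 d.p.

n = 6, Σx = 1293, Σy = 67, Σx² = 287105, Σy² = 869, Σxy = 15281
nΣxy − ΣxΣy = 91686 − 86631 = 5055
nΣx² − (Σx)² = 1722630 − 1671849 = 50781; nΣy² − (Σy)² = 5214 − 4489 = 725
r = 5055 / √(50781 × 725) = 5055 / 6067.6375 ≈ 0.833

0.833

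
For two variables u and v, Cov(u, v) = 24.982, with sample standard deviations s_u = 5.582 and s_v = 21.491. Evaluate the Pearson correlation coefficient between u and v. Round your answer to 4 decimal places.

r = Cov(u,v) / (s_u · s_v) = 24.982 / (5.582 × 21.491)
  = 24.982 / 119.9628 ≈ 0.2082

0.2082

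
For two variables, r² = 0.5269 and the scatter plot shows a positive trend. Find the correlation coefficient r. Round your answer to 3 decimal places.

|r| = √0.5269 = 0.726
The association is positive, so r = 0.726.

0.726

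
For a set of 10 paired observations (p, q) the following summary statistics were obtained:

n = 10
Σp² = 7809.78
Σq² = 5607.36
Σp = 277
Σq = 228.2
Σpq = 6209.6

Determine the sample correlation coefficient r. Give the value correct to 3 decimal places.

-0.477

r = (nΣpq − ΣpΣq) / √[(nΣp² − (Σp)²)(nΣq² − (Σq)²)]
Numerator: 10×6209.6 − 277×228.2 = -1115.4
Denominator: √[(78097.8 − 76729)(56073.6 − 52075.24)] = √[1368.8 × 3998.36] = 2339.4348
r = -1115.4 / 2339.4348 ≈ -0.477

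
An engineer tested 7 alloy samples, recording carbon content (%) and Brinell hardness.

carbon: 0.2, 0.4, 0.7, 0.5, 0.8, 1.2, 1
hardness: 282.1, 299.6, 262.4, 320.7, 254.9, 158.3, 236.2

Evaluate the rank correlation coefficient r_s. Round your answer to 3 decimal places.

-0.857

Rank carbon: 1, 2, 4, 3, 5, 7, 6
Rank hardness: 5, 6, 4, 7, 3, 1, 2
d = rank(carbon) − rank(hardness): -4, -4, 0, -4, 2, 6, 4; Σd² = 104
ρ = 1 − 6Σd² / [n(n²−1)] = 1 − 6×104 / (7×48) = 1 − 624/336 ≈ -0.857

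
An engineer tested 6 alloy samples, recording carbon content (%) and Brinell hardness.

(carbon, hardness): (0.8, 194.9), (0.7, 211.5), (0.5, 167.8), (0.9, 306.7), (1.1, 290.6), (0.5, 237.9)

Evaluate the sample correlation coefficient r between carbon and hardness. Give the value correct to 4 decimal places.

0.7098

n = 6, Σx = 4.5, Σy = 1409.4, Σx² = 3.65, Σy² = 345984.76, Σxy = 1102.51
nΣxy − ΣxΣy = 6615.06 − 6342.3 = 272.76
nΣx² − (Σx)² = 21.9 − 20.25 = 1.65; nΣy² − (Σy)² = 2075908.56 − 1986408.36 = 89500.2
r = 272.76 / √(1.65 × 89500.2) = 272.76 / 384.2855 ≈ 0.7098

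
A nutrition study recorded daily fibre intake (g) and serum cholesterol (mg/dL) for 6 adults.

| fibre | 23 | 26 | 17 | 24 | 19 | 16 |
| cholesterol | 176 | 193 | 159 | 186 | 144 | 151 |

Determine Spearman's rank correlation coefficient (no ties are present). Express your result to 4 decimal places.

0.8286

Rank fibre: 4, 6, 2, 5, 3, 1
Rank cholesterol: 4, 6, 3, 5, 1, 2
d = rank(fibre) − rank(cholesterol): 0, 0, -1, 0, 2, -1; Σd² = 6
ρ = 1 − 6Σd² / [n(n²−1)] = 1 − 6×6 / (6×35) = 1 − 36/210 ≈ 0.8286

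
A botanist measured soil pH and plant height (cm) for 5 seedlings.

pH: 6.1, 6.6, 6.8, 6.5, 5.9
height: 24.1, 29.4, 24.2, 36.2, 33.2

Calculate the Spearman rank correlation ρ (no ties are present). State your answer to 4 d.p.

-0.2000

Rank pH: 2, 4, 5, 3, 1
Rank height: 1, 3, 2, 5, 4
d = rank(pH) − rank(height): 1, 1, 3, -2, -3; Σd² = 24
ρ = 1 − 6Σd² / [n(n²−1)] = 1 − 6×24 / (5×24) = 1 − 144/120 ≈ -0.2000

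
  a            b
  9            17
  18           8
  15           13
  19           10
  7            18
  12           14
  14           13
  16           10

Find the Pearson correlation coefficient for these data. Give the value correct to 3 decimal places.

n = 8, Σa = 110, Σb = 103, Σa² = 1636, Σb² = 1411, Σab = 1318
nΣab − ΣaΣb = 10544 − 11330 = -786
nΣa² − (Σa)² = 13088 − 12100 = 988; nΣb² − (Σb)² = 11288 − 10609 = 679
r = -786 / √(988 × 679) = -786 / 819.0556 ≈ -0.960

-0.960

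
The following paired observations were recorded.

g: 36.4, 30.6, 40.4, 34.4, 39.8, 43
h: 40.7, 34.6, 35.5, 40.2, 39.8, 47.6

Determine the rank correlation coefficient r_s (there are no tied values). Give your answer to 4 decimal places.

0.4857

Rank g: 3, 1, 5, 2, 4, 6
Rank h: 5, 1, 2, 4, 3, 6
d = rank(g) − rank(h): -2, 0, 3, -2, 1, 0; Σd² = 18
ρ = 1 − 6Σd² / [n(n²−1)] = 1 − 6×18 / (6×35) = 1 − 108/210 ≈ 0.4857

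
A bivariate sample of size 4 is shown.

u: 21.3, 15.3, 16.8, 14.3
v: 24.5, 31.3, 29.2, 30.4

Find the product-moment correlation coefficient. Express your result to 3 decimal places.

n = 4, Σu = 67.7, Σv = 115.4, Σu² = 1174.51, Σv² = 3356.74, Σuv = 1926.02
nΣuv − ΣuΣv = 7704.08 − 7812.58 = -108.5
nΣu² − (Σu)² = 4698.04 − 4583.29 = 114.75; nΣv² − (Σv)² = 13426.96 − 13317.16 = 109.8
r = -108.5 / √(114.75 × 109.8) = -108.5 / 112.2477 ≈ -0.967

-0.967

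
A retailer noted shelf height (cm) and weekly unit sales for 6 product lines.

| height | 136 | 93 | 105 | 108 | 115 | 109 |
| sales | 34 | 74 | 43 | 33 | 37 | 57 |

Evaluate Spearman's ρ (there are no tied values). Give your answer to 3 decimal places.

Rank height: 6, 1, 2, 3, 5, 4
Rank sales: 2, 6, 4, 1, 3, 5
d = rank(height) − rank(sales): 4, -5, -2, 2, 2, -1; Σd² = 54
ρ = 1 − 6Σd² / [n(n²−1)] = 1 − 6×54 / (6×35) = 1 − 324/210 ≈ -0.543

-0.543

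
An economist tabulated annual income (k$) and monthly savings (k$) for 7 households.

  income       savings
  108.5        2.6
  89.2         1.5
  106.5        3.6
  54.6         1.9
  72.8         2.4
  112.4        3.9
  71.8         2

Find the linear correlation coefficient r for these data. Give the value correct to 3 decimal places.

n = 7, Σx = 615.8, Σy = 17.9, Σx² = 57141.14, Σy² = 50.55, Σxy = 1659.72
nΣxy − ΣxΣy = 11618.04 − 11022.82 = 595.22
nΣx² − (Σx)² = 399987.98 − 379209.64 = 20778.34; nΣy² − (Σy)² = 353.85 − 320.41 = 33.44
r = 595.22 / √(20778.34 × 33.44) = 595.22 / 833.5632 ≈ 0.714

0.714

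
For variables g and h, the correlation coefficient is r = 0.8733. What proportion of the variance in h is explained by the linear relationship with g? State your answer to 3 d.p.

r² = (0.8733)² = 0.763

0.763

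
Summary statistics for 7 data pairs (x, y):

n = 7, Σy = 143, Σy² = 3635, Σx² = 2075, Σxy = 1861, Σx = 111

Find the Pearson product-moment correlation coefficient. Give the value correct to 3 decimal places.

r = (nΣxy − ΣxΣy) / √[(nΣx² − (Σx)²)(nΣy² − (Σy)²)]
Numerator: 7×1861 − 111×143 = -2846
Denominator: √[(14525 − 12321)(25445 − 20449)] = √[2204 × 4996] = 3318.3104
r = -2846 / 3318.3104 ≈ -0.858

-0.858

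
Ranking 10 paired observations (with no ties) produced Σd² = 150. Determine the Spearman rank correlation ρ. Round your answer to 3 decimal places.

0.091

ρ = 1 − 6Σd² / [n(n²−1)] = 1 − 6×150 / (10×99)
  = 1 − 900/990 = 1 − 0.9091 ≈ 0.091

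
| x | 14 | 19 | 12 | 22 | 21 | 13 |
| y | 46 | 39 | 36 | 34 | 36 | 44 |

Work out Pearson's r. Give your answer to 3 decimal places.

-0.597

n = 6, Σx = 101, Σy = 235, Σx² = 1795, Σy² = 9321, Σxy = 3893
nΣxy − ΣxΣy = 23358 − 23735 = -377
nΣx² − (Σx)² = 10770 − 10201 = 569; nΣy² − (Σy)² = 55926 − 55225 = 701
r = -377 / √(569 × 701) = -377 / 631.5608 ≈ -0.597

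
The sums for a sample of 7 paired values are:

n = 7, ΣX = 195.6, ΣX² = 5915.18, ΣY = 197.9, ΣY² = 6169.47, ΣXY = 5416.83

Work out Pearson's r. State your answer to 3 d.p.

-0.222

r = (nΣXY − ΣXΣY) / √[(nΣX² − (ΣX)²)(nΣY² − (ΣY)²)]
Numerator: 7×5416.83 − 195.6×197.9 = -791.43
Denominator: √[(41406.26 − 38259.36)(43186.29 − 39164.41)] = √[3146.9 × 4021.88] = 3557.5911
r = -791.43 / 3557.5911 ≈ -0.222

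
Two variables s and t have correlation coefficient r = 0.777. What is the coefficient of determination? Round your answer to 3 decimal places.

r² = (0.777)² = 0.604

0.604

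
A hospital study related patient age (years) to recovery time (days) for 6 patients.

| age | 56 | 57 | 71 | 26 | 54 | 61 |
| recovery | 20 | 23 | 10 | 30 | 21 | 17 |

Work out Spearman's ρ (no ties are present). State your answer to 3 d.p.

-0.829

Rank age: 3, 4, 6, 1, 2, 5
Rank recovery: 3, 5, 1, 6, 4, 2
d = rank(age) − rank(recovery): 0, -1, 5, -5, -2, 3; Σd² = 64
ρ = 1 − 6Σd² / [n(n²−1)] = 1 − 6×64 / (6×35) = 1 − 384/210 ≈ -0.829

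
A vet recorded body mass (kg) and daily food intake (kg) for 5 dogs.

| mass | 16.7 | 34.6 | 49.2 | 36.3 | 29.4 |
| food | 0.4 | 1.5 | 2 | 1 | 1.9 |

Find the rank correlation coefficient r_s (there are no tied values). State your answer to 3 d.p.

Rank mass: 1, 3, 5, 4, 2
Rank food: 1, 3, 5, 2, 4
d = rank(mass) − rank(food): 0, 0, 0, 2, -2; Σd² = 8
ρ = 1 − 6Σd² / [n(n²−1)] = 1 − 6×8 / (5×24) = 1 − 48/120 ≈ 0.600

0.600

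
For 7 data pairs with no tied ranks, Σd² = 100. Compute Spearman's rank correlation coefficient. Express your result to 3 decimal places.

ρ = 1 − 6Σd² / [n(n²−1)] = 1 − 6×100 / (7×48)
  = 1 − 600/336 = 1 − 1.7857 ≈ -0.786

-0.786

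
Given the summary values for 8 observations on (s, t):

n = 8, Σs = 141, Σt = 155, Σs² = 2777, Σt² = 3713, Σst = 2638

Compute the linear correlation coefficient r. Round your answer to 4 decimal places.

-0.2062

r = (nΣst − ΣsΣt) / √[(nΣs² − (Σs)²)(nΣt² − (Σt)²)]
Numerator: 8×2638 − 141×155 = -751
Denominator: √[(22216 − 19881)(29704 − 24025)] = √[2335 × 5679] = 3641.4921
r = -751 / 3641.4921 ≈ -0.2062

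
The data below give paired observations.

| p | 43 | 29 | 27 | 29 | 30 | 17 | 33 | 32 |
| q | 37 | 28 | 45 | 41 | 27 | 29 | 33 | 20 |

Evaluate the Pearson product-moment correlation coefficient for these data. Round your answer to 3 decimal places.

n = 8, Σp = 240, Σq = 260, Σp² = 7562, Σq² = 8918, Σpq = 7839
nΣpq − ΣpΣq = 62712 − 62400 = 312
nΣp² − (Σp)² = 60496 − 57600 = 2896; nΣq² − (Σq)² = 71344 − 67600 = 3744
r = 312 / √(2896 × 3744) = 312 / 3292.8140 ≈ 0.095

0.095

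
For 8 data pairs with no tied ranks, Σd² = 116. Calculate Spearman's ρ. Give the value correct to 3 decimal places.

ρ = 1 − 6Σd² / [n(n²−1)] = 1 − 6×116 / (8×63)
  = 1 − 696/504 = 1 − 1.3810 ≈ -0.381

-0.381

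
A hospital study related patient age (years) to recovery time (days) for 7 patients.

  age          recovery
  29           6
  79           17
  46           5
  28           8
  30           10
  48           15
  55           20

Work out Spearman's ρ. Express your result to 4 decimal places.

0.7143

Rank age: 2, 7, 4, 1, 3, 5, 6
Rank recovery: 2, 6, 1, 3, 4, 5, 7
d = rank(age) − rank(recovery): 0, 1, 3, -2, -1, 0, -1; Σd² = 16
ρ = 1 − 6Σd² / [n(n²−1)] = 1 − 6×16 / (7×48) = 1 − 96/336 ≈ 0.7143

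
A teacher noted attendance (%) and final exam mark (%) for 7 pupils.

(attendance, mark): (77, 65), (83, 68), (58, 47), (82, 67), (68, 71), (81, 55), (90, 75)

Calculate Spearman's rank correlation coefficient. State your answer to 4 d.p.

0.6071

Rank attendance: 3, 6, 1, 5, 2, 4, 7
Rank mark: 3, 5, 1, 4, 6, 2, 7
d = rank(attendance) − rank(mark): 0, 1, 0, 1, -4, 2, 0; Σd² = 22
ρ = 1 − 6Σd² / [n(n²−1)] = 1 − 6×22 / (7×48) = 1 − 132/336 ≈ 0.6071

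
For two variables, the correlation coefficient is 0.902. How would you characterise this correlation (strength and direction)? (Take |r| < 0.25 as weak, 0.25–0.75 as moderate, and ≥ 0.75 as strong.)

r = 0.902 > 0 so the relationship is positive.
|r| = 0.902, which falls in the strong range.

strong positive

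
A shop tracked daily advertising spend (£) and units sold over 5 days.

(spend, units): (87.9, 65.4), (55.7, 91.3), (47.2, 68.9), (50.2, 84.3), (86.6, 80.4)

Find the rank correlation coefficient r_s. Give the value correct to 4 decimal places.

-0.3000

Rank spend: 5, 3, 1, 2, 4
Rank units: 1, 5, 2, 4, 3
d = rank(spend) − rank(units): 4, -2, -1, -2, 1; Σd² = 26
ρ = 1 − 6Σd² / [n(n²−1)] = 1 − 6×26 / (5×24) = 1 − 156/120 ≈ -0.3000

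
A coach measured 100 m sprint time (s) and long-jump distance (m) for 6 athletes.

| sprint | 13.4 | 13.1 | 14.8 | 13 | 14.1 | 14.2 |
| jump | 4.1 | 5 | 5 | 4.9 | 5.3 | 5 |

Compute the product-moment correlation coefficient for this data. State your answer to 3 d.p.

n = 6, Σx = 82.6, Σy = 29.3, Σx² = 1139.66, Σy² = 143.91, Σxy = 403.87
nΣxy − ΣxΣy = 2423.22 − 2420.18 = 3.04
nΣx² − (Σx)² = 6837.96 − 6822.76 = 15.2; nΣy² − (Σy)² = 863.46 − 858.49 = 4.97
r = 3.04 / √(15.2 × 4.97) = 3.04 / 8.6916 ≈ 0.350

0.350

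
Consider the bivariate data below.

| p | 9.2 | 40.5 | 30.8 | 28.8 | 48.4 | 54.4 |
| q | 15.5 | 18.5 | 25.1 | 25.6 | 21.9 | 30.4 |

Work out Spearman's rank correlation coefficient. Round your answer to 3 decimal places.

Rank p: 1, 4, 3, 2, 5, 6
Rank q: 1, 2, 4, 5, 3, 6
d = rank(p) − rank(q): 0, 2, -1, -3, 2, 0; Σd² = 18
ρ = 1 − 6Σd² / [n(n²−1)] = 1 − 6×18 / (6×35) = 1 − 108/210 ≈ 0.486

0.486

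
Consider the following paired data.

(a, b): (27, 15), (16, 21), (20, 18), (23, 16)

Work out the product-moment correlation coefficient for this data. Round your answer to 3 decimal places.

n = 4, Σa = 86, Σb = 70, Σa² = 1914, Σb² = 1246, Σab = 1469
nΣab − ΣaΣb = 5876 − 6020 = -144
nΣa² − (Σa)² = 7656 − 7396 = 260; nΣb² − (Σb)² = 4984 − 4900 = 84
r = -144 / √(260 × 84) = -144 / 147.7836 ≈ -0.974

-0.974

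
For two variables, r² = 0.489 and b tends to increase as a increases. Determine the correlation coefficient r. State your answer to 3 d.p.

0.699

|r| = √0.489 = 0.699
The association is positive, so r = 0.699.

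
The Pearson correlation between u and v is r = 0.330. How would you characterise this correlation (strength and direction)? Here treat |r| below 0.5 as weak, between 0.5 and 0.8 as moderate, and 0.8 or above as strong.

weak positive

r = 0.330 > 0 so the relationship is positive.
|r| = 0.330, which falls in the weak range.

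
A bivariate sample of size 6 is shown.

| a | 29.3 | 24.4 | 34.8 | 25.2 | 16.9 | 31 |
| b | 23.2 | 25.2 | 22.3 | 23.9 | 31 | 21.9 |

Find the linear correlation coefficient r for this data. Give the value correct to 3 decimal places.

n = 6, Σa = 161.6, Σb = 147.5, Σa² = 4546.54, Σb² = 3682.39, Σab = 3875.76
nΣab − ΣaΣb = 23254.56 − 23836 = -581.44
nΣa² − (Σa)² = 27279.24 − 26114.56 = 1164.68; nΣb² − (Σb)² = 22094.34 − 21756.25 = 338.09
r = -581.44 / √(1164.68 × 338.09) = -581.44 / 627.5083 ≈ -0.927

-0.927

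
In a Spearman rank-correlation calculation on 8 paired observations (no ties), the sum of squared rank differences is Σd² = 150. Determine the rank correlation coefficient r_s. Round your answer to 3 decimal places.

-0.786

ρ = 1 − 6Σd² / [n(n²−1)] = 1 − 6×150 / (8×63)
  = 1 − 900/504 = 1 − 1.7857 ≈ -0.786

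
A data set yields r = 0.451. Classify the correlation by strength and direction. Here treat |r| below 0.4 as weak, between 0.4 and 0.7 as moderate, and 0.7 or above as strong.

moderate positive

r = 0.451 > 0 so the relationship is positive.
|r| = 0.451, which falls in the moderate range.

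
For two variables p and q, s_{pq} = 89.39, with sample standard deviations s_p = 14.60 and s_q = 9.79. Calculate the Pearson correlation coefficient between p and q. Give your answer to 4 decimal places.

r = Cov(p,q) / (s_p · s_q) = 89.39 / (14.60 × 9.79)
  = 89.39 / 142.9340 ≈ 0.6254

0.6254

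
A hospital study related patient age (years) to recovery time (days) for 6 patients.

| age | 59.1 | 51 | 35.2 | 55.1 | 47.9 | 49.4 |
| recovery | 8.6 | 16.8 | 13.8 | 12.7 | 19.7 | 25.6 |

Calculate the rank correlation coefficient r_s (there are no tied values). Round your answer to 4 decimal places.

-0.6000

Rank age: 6, 4, 1, 5, 2, 3
Rank recovery: 1, 4, 3, 2, 5, 6
d = rank(age) − rank(recovery): 5, 0, -2, 3, -3, -3; Σd² = 56
ρ = 1 − 6Σd² / [n(n²−1)] = 1 − 6×56 / (6×35) = 1 − 336/210 ≈ -0.6000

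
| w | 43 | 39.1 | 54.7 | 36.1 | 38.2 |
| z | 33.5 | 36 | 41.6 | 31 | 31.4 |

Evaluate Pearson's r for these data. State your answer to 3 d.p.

0.910

n = 5, Σw = 211.1, Σz = 173.5, Σw² = 9132.35, Σz² = 6095.77, Σwz = 7442.2
nΣwz − ΣwΣz = 37211 − 36625.85 = 585.15
nΣw² − (Σw)² = 45661.75 − 44563.21 = 1098.54; nΣz² − (Σz)² = 30478.85 − 30102.25 = 376.6
r = 585.15 / √(1098.54 × 376.6) = 585.15 / 643.2031 ≈ 0.910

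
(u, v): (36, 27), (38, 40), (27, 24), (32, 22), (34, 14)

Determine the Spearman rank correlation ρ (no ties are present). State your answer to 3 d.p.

0.600

Rank u: 4, 5, 1, 2, 3
Rank v: 4, 5, 3, 2, 1
d = rank(u) − rank(v): 0, 0, -2, 0, 2; Σd² = 8
ρ = 1 − 6Σd² / [n(n²−1)] = 1 − 6×8 / (5×24) = 1 − 48/120 ≈ 0.600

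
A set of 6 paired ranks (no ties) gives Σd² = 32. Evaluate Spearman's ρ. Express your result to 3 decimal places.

ρ = 1 − 6Σd² / [n(n²−1)] = 1 − 6×32 / (6×35)
  = 1 − 192/210 = 1 − 0.9143 ≈ 0.086

0.086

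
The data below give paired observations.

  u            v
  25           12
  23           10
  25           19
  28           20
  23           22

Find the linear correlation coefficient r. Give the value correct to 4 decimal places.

0.2915

n = 5, Σu = 124, Σv = 83, Σu² = 3092, Σv² = 1489, Σuv = 2071
nΣuv − ΣuΣv = 10355 − 10292 = 63
nΣu² − (Σu)² = 15460 − 15376 = 84; nΣv² − (Σv)² = 7445 − 6889 = 556
r = 63 / √(84 × 556) = 63 / 216.1111 ≈ 0.2915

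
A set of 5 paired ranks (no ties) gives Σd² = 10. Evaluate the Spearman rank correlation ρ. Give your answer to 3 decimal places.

0.500

ρ = 1 − 6Σd² / [n(n²−1)] = 1 − 6×10 / (5×24)
  = 1 − 60/120 = 1 − 0.5000 ≈ 0.500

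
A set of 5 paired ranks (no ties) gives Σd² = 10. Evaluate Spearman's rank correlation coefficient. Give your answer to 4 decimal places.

ρ = 1 − 6Σd² / [n(n²−1)] = 1 − 6×10 / (5×24)
  = 1 − 60/120 = 1 − 0.50000 ≈ 0.5000

0.5000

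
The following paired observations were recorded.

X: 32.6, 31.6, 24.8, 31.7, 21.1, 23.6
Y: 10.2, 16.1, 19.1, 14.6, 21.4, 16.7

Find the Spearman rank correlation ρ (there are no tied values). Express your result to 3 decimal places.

Rank X: 6, 4, 3, 5, 1, 2
Rank Y: 1, 3, 5, 2, 6, 4
d = rank(X) − rank(Y): 5, 1, -2, 3, -5, -2; Σd² = 68
ρ = 1 − 6Σd² / [n(n²−1)] = 1 − 6×68 / (6×35) = 1 − 408/210 ≈ -0.943

-0.943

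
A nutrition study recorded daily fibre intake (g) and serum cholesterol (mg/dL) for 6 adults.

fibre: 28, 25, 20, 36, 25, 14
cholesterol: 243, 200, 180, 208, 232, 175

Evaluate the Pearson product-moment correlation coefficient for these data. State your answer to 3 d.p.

0.597

n = 6, Σx = 148, Σy = 1238, Σx² = 3926, Σy² = 259162, Σxy = 31142
nΣxy − ΣxΣy = 186852 − 183224 = 3628
nΣx² − (Σx)² = 23556 − 21904 = 1652; nΣy² − (Σy)² = 1554972 − 1532644 = 22328
r = 3628 / √(1652 × 22328) = 3628 / 6073.3727 ≈ 0.597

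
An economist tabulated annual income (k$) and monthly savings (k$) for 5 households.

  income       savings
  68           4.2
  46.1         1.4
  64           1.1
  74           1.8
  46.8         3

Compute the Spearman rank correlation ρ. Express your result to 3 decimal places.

Rank income: 4, 1, 3, 5, 2
Rank savings: 5, 2, 1, 3, 4
d = rank(income) − rank(savings): -1, -1, 2, 2, -2; Σd² = 14
ρ = 1 − 6Σd² / [n(n²−1)] = 1 − 6×14 / (5×24) = 1 − 84/120 ≈ 0.300

0.300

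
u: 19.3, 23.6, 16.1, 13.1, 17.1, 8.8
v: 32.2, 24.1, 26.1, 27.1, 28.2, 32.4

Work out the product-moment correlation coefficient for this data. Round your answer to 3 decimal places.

-0.535

n = 6, Σu = 98, Σv = 170.1, Σu² = 1730.12, Σv² = 4878.27, Σuv = 2732.78
nΣuv − ΣuΣv = 16396.68 − 16669.8 = -273.12
nΣu² − (Σu)² = 10380.72 − 9604 = 776.72; nΣv² − (Σv)² = 29269.62 − 28934.01 = 335.61
r = -273.12 / √(776.72 × 335.61) = -273.12 / 510.5634 ≈ -0.535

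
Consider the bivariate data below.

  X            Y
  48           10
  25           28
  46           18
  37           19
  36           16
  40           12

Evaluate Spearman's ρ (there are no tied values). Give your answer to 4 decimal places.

Rank X: 6, 1, 5, 3, 2, 4
Rank Y: 1, 6, 4, 5, 3, 2
d = rank(X) − rank(Y): 5, -5, 1, -2, -1, 2; Σd² = 60
ρ = 1 − 6Σd² / [n(n²−1)] = 1 − 6×60 / (6×35) = 1 − 360/210 ≈ -0.7143

-0.7143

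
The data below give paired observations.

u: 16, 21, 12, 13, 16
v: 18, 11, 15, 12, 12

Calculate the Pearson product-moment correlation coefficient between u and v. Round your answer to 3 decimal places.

-0.341

n = 5, Σu = 78, Σv = 68, Σu² = 1266, Σv² = 958, Σuv = 1047
nΣuv − ΣuΣv = 5235 − 5304 = -69
nΣu² − (Σu)² = 6330 − 6084 = 246; nΣv² − (Σv)² = 4790 − 4624 = 166
r = -69 / √(246 × 166) = -69 / 202.0792 ≈ -0.341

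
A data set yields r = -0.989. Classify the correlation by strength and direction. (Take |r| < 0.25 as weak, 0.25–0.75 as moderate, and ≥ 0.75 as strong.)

strong negative

r = -0.989 < 0 so the relationship is negative.
|r| = 0.989, which falls in the strong range.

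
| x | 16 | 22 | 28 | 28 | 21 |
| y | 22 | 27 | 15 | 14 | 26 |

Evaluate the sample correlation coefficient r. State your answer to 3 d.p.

n = 5, Σx = 115, Σy = 104, Σx² = 2749, Σy² = 2310, Σxy = 2304
nΣxy − ΣxΣy = 11520 − 11960 = -440
nΣx² − (Σx)² = 13745 − 13225 = 520; nΣy² − (Σy)² = 11550 − 10816 = 734
r = -440 / √(520 × 734) = -440 / 617.8026 ≈ -0.712

-0.712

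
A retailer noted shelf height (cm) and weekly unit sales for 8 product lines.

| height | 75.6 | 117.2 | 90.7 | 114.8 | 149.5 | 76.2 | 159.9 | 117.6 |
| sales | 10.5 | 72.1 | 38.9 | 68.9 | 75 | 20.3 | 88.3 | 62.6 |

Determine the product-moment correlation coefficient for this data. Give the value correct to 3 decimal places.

n = 8, Σx = 901.5, Σy = 436.6, Σx² = 108411.19, Σy² = 29321.82, Σxy = 54922.16
nΣxy − ΣxΣy = 439377.28 − 393594.9 = 45782.38
nΣx² − (Σx)² = 867289.52 − 812702.25 = 54587.27; nΣy² − (Σy)² = 234574.56 − 190619.56 = 43955
r = 45782.38 / √(54587.27 × 43955) = 45782.38 / 48983.5018 ≈ 0.935

0.935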